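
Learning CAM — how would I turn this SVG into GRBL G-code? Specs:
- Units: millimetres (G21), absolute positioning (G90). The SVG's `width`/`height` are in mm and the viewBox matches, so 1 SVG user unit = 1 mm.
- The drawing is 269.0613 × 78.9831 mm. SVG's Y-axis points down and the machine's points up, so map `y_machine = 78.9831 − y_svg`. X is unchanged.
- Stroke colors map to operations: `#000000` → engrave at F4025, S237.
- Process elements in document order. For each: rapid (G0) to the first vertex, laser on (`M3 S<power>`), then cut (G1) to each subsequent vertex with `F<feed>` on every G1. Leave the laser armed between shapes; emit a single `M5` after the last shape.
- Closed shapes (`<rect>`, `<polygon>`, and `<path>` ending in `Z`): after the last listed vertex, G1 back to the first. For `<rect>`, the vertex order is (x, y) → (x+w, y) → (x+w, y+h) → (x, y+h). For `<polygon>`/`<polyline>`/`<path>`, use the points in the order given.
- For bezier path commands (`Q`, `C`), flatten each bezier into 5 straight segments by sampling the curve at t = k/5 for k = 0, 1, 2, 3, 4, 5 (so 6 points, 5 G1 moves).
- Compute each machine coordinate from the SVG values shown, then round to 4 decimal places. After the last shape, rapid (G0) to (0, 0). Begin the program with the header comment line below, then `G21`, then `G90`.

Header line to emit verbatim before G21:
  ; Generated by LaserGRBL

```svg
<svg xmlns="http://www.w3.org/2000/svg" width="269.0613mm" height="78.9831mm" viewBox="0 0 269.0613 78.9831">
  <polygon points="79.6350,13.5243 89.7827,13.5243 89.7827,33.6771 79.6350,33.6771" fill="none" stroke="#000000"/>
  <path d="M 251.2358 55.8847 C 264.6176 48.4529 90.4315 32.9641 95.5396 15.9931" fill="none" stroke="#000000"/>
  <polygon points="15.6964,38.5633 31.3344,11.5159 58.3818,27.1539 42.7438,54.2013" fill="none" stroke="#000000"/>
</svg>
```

; Generated by LaserGRBL
G21
G90
G0 X79.6350 Y65.4588
M3 S237
G1 X89.7827 Y65.4588 F4025
G1 X89.7827 Y45.3060 F4025
G1 X79.6350 Y45.3060 F4025
G1 X79.6350 Y65.4588 F4025
G0 X251.2358 Y23.0984
M3 S237
G1 X239.6916 Y28.4717 F4025
G1 X200.7405 Y35.4631 F4025
G1 X151.9919 Y43.7570 F4025
G1 X111.0551 Y53.0379 F4025
G1 X95.5396 Y62.9900 F4025
G0 X15.6964 Y40.4198
M3 S237
G1 X31.3344 Y67.4672 F4025
G1 X58.3818 Y51.8292 F4025
G1 X42.7438 Y24.7818 F4025
G1 X15.6964 Y40.4198 F4025
M5
G0 X0.0000 Y0.0000

viewBox `0 0 269.0613 78.9831` with mm width/height → 1 unit = 1 mm. Flip: y_m = 78.9831 − y_svg.

**Shape 1** — `<polygon>` rectangle, stroke `#000000` → engrave (S237, F4025). Machine vertices: (79.6350,65.4588) → (89.7827,65.4588) → (89.7827,45.3060) → (79.6350,45.3060) → (79.6350,65.4588). Closed: final G1 returns to the first vertex.

**Shape 2** — `<path>` cubic bezier, stroke `#000000` → engrave (S237, F4025). Control points (SVG): P0=(251.2358,55.8847), P1=(264.6176,48.4529), P2=(90.4315,32.9641), P3=(95.5396,15.9931); sampled at t=k/5. Machine vertices: (251.2358,23.0984) → (239.6916,28.4717) → (200.7405,35.4631) → (151.9919,43.7570) → (111.0551,53.0379) → (95.5396,62.9900). Open path.

**Shape 3** — `<polygon>` regular polygon, stroke `#000000` → engrave (S237, F4025). Machine vertices: (15.6964,40.4198) → (31.3344,67.4672) → (58.3818,51.8292) → (42.7438,24.7818) → (15.6964,40.4198). Closed: final G1 returns to the first vertex.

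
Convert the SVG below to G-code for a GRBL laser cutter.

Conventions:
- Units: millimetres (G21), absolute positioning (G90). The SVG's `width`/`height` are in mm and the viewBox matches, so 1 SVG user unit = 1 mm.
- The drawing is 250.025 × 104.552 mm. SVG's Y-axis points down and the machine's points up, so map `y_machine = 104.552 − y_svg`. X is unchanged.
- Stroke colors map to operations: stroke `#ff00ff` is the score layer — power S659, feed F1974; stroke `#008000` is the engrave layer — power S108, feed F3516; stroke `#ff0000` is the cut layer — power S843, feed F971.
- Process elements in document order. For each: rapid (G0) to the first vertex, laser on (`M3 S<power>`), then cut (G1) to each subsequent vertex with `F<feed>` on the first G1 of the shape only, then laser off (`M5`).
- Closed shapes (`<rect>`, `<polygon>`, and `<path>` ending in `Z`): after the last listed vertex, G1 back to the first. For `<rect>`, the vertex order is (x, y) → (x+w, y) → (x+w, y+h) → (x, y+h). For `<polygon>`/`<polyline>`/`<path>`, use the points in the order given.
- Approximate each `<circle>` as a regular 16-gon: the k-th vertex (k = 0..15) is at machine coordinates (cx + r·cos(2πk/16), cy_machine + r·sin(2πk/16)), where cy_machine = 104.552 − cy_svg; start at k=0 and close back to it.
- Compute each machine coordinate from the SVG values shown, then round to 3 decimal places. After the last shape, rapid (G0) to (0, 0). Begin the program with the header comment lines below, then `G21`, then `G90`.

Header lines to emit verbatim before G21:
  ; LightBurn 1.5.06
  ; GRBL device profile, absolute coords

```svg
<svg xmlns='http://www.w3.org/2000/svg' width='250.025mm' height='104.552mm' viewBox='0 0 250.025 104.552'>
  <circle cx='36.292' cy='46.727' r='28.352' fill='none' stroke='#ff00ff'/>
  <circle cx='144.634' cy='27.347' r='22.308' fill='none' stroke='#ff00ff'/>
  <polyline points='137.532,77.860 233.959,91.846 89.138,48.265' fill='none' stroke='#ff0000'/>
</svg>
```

viewBox `0 0 250.025 104.552` with mm width/height → 1 unit = 1 mm. Flip: y_m = 104.552 − y_svg.

**Shape 1** — `<circle>` circle, stroke `#ff00ff` → score (S659, F1974). Machine vertices: (64.644,57.825) → (62.486,68.675) → (56.340,77.873) → (47.142,84.019) → (36.292,86.177) → (25.442,84.019) → (16.244,77.873) → (10.098,68.675) → (7.940,57.825) → (10.098,46.975) → (16.244,37.777) → (25.442,31.631) → (36.292,29.473) → (47.142,31.631) → (56.340,37.777) → (62.486,46.975) → (64.644,57.825). Closed: final G1 returns to the first vertex.

**Shape 2** — `<circle>` circle, stroke `#ff00ff` → score (S659, F1974). Machine vertices: (166.942,77.205) → (165.244,85.742) → (160.408,92.979) → (153.171,97.815) → (144.634,99.513) → (136.097,97.815) → (128.860,92.979) → (124.024,85.742) → (122.326,77.205) → (124.024,68.668) → (128.860,61.431) → (136.097,56.595) → (144.634,54.897) → (153.171,56.595) → (160.408,61.431) → (165.244,68.668) → (166.942,77.205). Closed: final G1 returns to the first vertex.

**Shape 3** — `<polyline>` open polyline, stroke `#ff0000` → cut (S843, F971). Machine vertices: (137.532,26.692) → (233.959,12.706) → (89.138,56.287). Open path.

; LightBurn 1.5.06
; GRBL device profile, absolute coords
G21
G90
G0 X64.644 Y57.825
M3 S659
G1 X62.486 Y68.675 F1974
G1 X56.340 Y77.873
G1 X47.142 Y84.019
G1 X36.292 Y86.177
G1 X25.442 Y84.019
G1 X16.244 Y77.873
G1 X10.098 Y68.675
G1 X7.940 Y57.825
G1 X10.098 Y46.975
G1 X16.244 Y37.777
G1 X25.442 Y31.631
G1 X36.292 Y29.473
G1 X47.142 Y31.631
G1 X56.340 Y37.777
G1 X62.486 Y46.975
G1 X64.644 Y57.825
M5
G0 X166.942 Y77.205
M3 S659
G1 X165.244 Y85.742 F1974
G1 X160.408 Y92.979
G1 X153.171 Y97.815
G1 X144.634 Y99.513
G1 X136.097 Y97.815
G1 X128.860 Y92.979
G1 X124.024 Y85.742
G1 X122.326 Y77.205
G1 X124.024 Y68.668
G1 X128.860 Y61.431
G1 X136.097 Y56.595
G1 X144.634 Y54.897
G1 X153.171 Y56.595
G1 X160.408 Y61.431
G1 X165.244 Y68.668
G1 X166.942 Y77.205
M5
G0 X137.532 Y26.692
M3 S843
G1 X233.959 Y12.706 F971
G1 X89.138 Y56.287
M5
G0 X0.000 Y0.000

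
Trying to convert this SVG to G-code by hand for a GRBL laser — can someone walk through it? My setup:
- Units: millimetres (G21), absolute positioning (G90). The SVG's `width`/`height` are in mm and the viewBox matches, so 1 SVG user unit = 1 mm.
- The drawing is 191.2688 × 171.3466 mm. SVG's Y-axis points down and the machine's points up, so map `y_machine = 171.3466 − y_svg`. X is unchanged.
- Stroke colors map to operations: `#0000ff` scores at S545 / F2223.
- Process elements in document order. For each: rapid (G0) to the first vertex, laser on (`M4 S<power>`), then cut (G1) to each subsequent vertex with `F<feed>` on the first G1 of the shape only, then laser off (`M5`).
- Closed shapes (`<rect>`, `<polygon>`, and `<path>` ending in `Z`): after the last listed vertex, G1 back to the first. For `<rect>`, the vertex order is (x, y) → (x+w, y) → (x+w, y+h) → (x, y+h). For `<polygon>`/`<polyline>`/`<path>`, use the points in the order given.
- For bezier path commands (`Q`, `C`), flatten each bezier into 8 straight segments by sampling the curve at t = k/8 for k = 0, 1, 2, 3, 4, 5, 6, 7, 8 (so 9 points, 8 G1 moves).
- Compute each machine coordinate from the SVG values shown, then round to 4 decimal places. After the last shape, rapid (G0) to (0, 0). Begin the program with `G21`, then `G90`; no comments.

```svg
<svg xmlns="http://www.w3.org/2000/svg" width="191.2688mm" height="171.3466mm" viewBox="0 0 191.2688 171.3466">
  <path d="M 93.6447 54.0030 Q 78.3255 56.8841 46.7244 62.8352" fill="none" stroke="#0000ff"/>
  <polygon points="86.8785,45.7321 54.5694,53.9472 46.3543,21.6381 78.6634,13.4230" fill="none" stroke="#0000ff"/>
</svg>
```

1 u = 1 mm; y_m = 171.3466 − y.

[1] `<path>` quadratic bezier, #0000ff→score S545 F2223: (93.6447,117.3436) → (89.5605,116.5754) → (84.9675,115.7112) → (79.8657,114.7511) → (74.2550,113.6950) → (68.1356,112.5430) → (61.5073,111.2951) → (54.3703,109.9512) → (46.7244,108.5114)

[2] `<polygon>` regular polygon, #0000ff→score S545 F2223: (86.8785,125.6145) → (54.5694,117.3994) → (46.3543,149.7085) → (78.6634,157.9236) → (86.8785,125.6145) (closed)

G21
G90
G0 X93.6447 Y117.3436
M4 S545
G1 X89.5605 Y116.5754 F2223
G1 X84.9675 Y115.7112
G1 X79.8657 Y114.7511
G1 X74.2550 Y113.6950
G1 X68.1356 Y112.5430
G1 X61.5073 Y111.2951
G1 X54.3703 Y109.9512
G1 X46.7244 Y108.5114
M5
G0 X86.8785 Y125.6145
M4 S545
G1 X54.5694 Y117.3994 F2223
G1 X46.3543 Y149.7085
G1 X78.6634 Y157.9236
G1 X86.8785 Y125.6145
M5
G0 X0.0000 Y0.0000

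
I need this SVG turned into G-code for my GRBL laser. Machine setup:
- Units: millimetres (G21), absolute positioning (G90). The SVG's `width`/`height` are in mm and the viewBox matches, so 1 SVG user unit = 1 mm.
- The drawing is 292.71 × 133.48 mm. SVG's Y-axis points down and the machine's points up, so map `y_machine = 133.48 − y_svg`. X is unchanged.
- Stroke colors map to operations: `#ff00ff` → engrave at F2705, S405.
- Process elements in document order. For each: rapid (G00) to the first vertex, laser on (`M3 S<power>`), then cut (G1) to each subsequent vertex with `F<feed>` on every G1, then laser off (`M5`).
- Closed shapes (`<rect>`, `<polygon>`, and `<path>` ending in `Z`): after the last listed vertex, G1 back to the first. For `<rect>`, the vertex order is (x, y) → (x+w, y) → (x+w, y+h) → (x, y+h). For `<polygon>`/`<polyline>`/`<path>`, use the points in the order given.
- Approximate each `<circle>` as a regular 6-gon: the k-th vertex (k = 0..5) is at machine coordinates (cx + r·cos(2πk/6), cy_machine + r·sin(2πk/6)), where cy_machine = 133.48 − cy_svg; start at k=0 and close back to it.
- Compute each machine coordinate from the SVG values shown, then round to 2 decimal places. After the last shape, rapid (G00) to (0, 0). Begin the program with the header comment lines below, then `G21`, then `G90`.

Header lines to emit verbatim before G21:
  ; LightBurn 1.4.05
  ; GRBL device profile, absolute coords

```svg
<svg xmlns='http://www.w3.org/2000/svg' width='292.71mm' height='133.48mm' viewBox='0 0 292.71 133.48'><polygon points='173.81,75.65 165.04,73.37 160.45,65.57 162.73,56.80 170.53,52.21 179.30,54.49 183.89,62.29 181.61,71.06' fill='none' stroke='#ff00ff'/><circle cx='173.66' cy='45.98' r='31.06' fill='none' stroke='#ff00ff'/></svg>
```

; LightBurn 1.4.05
; GRBL device profile, absolute coords
G21
G90
G00 X173.81 Y57.83
M3 S405
G1 X165.04 Y60.11 F2705
G1 X160.45 Y67.91 F2705
G1 X162.73 Y76.68 F2705
G1 X170.53 Y81.27 F2705
G1 X179.30 Y78.99 F2705
G1 X183.89 Y71.19 F2705
G1 X181.61 Y62.42 F2705
G1 X173.81 Y57.83 F2705
M5
G00 X204.72 Y87.50
M3 S405
G1 X189.19 Y114.40 F2705
G1 X158.13 Y114.40 F2705
G1 X142.60 Y87.50 F2705
G1 X158.13 Y60.60 F2705
G1 X189.19 Y60.60 F2705
G1 X204.72 Y87.50 F2705
M5
G00 X0.00 Y0.00

Since the viewBox matches the mm dimensions, user units are millimetres directly. The only transform is the Y-flip y_m = 133.48 − y_svg.

Shape 1 is a regular polygon drawn with `<polygon>`. Its stroke #ff00ff means engrave at S405, F2705. After flipping Y the toolpath is (173.81,57.83) → (165.04,60.11) → (160.45,67.91) → (162.73,76.68) → (170.53,81.27) → (179.30,78.99) → (183.89,71.19) → (181.61,62.42) → (173.81,57.83), returning to the start.

Shape 2 is a circle drawn with `<circle>`. Its stroke #ff00ff means engrave at S405, F2705. After flipping Y the toolpath is (204.72,87.50) → (189.19,114.40) → (158.13,114.40) → (142.60,87.50) → (158.13,60.60) → (189.19,60.60) → (204.72,87.50), returning to the start.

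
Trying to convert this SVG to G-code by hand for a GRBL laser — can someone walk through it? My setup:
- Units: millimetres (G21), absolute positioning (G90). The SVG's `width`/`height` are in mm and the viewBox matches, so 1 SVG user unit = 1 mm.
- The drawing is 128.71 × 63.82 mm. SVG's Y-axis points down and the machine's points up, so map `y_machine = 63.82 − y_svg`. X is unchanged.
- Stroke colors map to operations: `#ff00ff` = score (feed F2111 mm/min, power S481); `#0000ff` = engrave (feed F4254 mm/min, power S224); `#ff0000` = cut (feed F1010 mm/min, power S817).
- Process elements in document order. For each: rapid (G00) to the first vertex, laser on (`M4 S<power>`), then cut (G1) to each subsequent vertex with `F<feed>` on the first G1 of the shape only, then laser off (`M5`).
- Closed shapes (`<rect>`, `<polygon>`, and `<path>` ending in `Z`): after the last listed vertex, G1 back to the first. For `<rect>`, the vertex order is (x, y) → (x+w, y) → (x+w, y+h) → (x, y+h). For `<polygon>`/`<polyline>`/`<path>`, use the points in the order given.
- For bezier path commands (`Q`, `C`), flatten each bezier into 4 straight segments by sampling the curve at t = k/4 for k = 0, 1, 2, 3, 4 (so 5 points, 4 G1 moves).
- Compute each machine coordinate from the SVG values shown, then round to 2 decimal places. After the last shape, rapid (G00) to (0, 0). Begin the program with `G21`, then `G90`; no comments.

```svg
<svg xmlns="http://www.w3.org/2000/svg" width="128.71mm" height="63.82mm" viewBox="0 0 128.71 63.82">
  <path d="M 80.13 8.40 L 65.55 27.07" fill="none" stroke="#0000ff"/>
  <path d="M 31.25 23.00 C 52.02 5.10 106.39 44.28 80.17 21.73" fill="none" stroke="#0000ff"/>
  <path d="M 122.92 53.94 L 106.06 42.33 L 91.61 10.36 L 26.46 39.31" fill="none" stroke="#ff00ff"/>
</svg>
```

G21
G90
G00 X80.13 Y55.42
M4 S224
G1 X65.55 Y36.75 F4254
M5
G00 X31.25 Y40.82
M4 S224
G1 X51.34 Y45.40 F4254
G1 X73.33 Y39.71
G1 X86.51 Y34.90
G1 X80.17 Y42.09
M5
G00 X122.92 Y9.88
M4 S481
G1 X106.06 Y21.49 F2111
G1 X91.61 Y53.46
G1 X26.46 Y24.51
M5
G00 X0.00 Y0.00

viewBox `0 0 128.71 63.82` with mm width/height → 1 unit = 1 mm. Flip: y_m = 63.82 − y_svg.

**Shape 1** — `<path>` line segment, stroke `#0000ff` → engrave (S224, F4254). Machine vertices: (80.13,55.42) → (65.55,36.75). Open path.

**Shape 2** — `<path>` cubic bezier, stroke `#0000ff` → engrave (S224, F4254). Control points (SVG): P0=(31.25,23.00), P1=(52.02,5.10), P2=(106.39,44.28), P3=(80.17,21.73); sampled at t=k/4. Machine vertices: (31.25,40.82) → (51.34,45.40) → (73.33,39.71) → (86.51,34.90) → (80.17,42.09). Open path.

**Shape 3** — `<path>` open polyline, stroke `#ff00ff` → score (S481, F2111). Machine vertices: (122.92,9.88) → (106.06,21.49) → (91.61,53.46) → (26.46,24.51). Open path.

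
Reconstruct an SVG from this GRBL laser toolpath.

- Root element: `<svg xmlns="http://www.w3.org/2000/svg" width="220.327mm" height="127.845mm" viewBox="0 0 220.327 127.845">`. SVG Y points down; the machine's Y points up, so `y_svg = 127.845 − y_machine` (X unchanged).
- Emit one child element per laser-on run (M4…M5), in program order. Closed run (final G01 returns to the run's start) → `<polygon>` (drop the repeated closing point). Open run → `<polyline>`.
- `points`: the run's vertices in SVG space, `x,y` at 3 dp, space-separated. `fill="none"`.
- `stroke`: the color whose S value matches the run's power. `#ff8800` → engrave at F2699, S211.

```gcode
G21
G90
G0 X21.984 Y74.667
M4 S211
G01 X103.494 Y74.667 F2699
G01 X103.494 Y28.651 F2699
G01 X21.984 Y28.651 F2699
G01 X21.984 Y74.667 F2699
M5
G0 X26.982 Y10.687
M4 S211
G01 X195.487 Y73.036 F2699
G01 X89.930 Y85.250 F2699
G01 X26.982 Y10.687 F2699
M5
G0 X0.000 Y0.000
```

Machine Y-up, SVG Y-down with viewBox height 127.845, so y_svg = 127.845 − y_machine; X carries over. Every run uses S211, so all elements get stroke `#ff8800` (engrave).

Run 1: The run returns to its start, so emit a `<polygon>` with points (Y-flipped): 21.984,53.178 103.494,53.178 103.494,99.194 21.984,99.194.

Run 2: The run returns to its start, so emit a `<polygon>` with points (Y-flipped): 26.982,117.158 195.487,54.809 89.930,42.595.

<svg xmlns="http://www.w3.org/2000/svg" width="220.327mm" height="127.845mm" viewBox="0 0 220.327 127.845">
  <polygon points="21.984,53.178 103.494,53.178 103.494,99.194 21.984,99.194" fill="none" stroke="#ff8800"/>
  <polygon points="26.982,117.158 195.487,54.809 89.930,42.595" fill="none" stroke="#ff8800"/>
</svg>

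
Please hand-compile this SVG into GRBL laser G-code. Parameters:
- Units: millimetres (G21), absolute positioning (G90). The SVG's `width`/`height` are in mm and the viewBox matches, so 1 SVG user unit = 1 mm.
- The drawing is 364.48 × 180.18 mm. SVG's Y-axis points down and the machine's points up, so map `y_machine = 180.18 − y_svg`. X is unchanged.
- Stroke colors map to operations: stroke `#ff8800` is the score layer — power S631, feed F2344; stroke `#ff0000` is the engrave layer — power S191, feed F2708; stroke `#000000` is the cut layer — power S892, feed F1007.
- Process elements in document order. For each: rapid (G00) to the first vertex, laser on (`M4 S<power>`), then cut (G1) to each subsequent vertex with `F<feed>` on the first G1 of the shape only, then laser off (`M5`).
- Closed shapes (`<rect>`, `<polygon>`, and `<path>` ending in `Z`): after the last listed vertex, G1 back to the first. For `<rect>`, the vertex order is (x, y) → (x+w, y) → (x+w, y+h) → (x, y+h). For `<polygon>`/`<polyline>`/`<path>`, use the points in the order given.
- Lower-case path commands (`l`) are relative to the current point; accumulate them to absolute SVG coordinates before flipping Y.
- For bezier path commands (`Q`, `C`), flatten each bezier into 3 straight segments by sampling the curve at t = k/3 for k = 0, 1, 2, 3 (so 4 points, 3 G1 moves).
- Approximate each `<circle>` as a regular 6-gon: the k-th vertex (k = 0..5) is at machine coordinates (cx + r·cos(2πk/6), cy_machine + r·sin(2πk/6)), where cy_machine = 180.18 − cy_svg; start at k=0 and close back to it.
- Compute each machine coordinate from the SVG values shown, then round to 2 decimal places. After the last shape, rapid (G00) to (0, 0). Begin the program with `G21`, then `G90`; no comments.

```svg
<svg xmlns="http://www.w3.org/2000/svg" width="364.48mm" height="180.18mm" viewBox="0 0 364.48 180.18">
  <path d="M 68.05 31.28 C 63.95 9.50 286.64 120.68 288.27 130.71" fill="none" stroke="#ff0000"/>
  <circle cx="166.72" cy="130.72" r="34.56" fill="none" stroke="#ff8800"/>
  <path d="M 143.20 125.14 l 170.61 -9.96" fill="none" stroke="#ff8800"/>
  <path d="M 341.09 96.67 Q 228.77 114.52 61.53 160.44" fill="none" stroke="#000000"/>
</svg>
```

G21
G90
G00 X68.05 Y148.90
M4 S191
G1 X122.96 Y135.03 F2708
G1 X229.54 Y84.55
G1 X288.27 Y49.47
M5
G00 X201.28 Y49.46
M4 S631
G1 X184.00 Y79.39 F2344
G1 X149.44 Y79.39
G1 X132.16 Y49.46
G1 X149.44 Y19.53
G1 X184.00 Y19.53
G1 X201.28 Y49.46
M5
G00 X143.20 Y55.04
M4 S631
G1 X313.81 Y65.00 F2344
M5
G00 X341.09 Y83.51
M4 S892
G1 X260.11 Y68.49 F1007
G1 X166.92 Y47.23
G1 X61.53 Y19.74
M5
G00 X0.00 Y0.00

1 u = 1 mm; y_m = 180.18 − y.

[1] `<path>` cubic bezier, #ff0000→engrave S191 F2708: (68.05,148.90) → (122.96,135.03) → (229.54,84.55) → (288.27,49.47)

[2] `<circle>` circle, #ff8800→score S631 F2344: (201.28,49.46) → (184.00,79.39) → (149.44,79.39) → (132.16,49.46) → (149.44,19.53) → (184.00,19.53) → (201.28,49.46) (closed)

[3] `<path>` line segment, #ff8800→score S631 F2344: (143.20,55.04) → (313.81,65.00)

[4] `<path>` quadratic bezier, #000000→cut S892 F1007: (341.09,83.51) → (260.11,68.49) → (166.92,47.23) → (61.53,19.74)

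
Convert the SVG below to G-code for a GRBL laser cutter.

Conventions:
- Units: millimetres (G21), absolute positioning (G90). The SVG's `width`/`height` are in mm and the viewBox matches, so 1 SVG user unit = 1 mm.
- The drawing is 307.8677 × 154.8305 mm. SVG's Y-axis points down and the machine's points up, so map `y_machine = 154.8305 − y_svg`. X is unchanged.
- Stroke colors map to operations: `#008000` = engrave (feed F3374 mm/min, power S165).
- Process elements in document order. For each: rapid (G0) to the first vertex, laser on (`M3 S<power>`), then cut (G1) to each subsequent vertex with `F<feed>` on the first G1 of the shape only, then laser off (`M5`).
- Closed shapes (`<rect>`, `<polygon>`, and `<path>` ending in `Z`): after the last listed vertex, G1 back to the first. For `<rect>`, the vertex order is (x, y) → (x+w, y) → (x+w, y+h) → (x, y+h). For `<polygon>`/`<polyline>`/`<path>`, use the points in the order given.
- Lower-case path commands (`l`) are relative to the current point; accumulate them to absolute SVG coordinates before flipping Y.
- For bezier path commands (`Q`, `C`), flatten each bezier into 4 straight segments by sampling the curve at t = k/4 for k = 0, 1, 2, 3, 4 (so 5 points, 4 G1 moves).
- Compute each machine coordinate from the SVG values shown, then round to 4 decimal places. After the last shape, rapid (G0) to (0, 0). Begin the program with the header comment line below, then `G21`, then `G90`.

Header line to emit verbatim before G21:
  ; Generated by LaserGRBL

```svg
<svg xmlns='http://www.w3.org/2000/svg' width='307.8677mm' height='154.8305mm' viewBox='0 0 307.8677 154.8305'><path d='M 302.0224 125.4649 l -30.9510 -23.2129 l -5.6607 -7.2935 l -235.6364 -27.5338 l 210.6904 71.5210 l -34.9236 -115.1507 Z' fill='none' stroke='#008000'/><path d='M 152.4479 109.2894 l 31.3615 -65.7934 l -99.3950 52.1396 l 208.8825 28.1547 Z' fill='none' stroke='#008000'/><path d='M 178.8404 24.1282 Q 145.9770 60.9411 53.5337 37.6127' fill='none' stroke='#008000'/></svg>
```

; Generated by LaserGRBL
G21
G90
G0 X302.0224 Y29.3656
M3 S165
G1 X271.0714 Y52.5785 F3374
G1 X265.4107 Y59.8720
G1 X29.7743 Y87.4058
G1 X240.4647 Y15.8848
G1 X205.5411 Y131.0355
G1 X302.0224 Y29.3656
M5
G0 X152.4479 Y45.5411
M3 S165
G1 X183.8094 Y111.3345 F3374
G1 X84.4144 Y59.1949
G1 X293.2969 Y31.0402
G1 X152.4479 Y45.5411
M5
G0 X178.8404 Y130.7023
M3 S165
G1 X158.6850 Y116.0547 F3374
G1 X131.0820 Y108.9247
G1 X96.0316 Y109.3124
G1 X53.5337 Y117.2178
M5
G0 X0.0000 Y0.0000

Since the viewBox matches the mm dimensions, user units are millimetres directly. The only transform is the Y-flip y_m = 154.8305 − y_svg.

Shape 1 is a closed polygon drawn with `<path>`. Its stroke #008000 means engrave at S165, F3374. After flipping Y the toolpath is (302.0224,29.3656) → (271.0714,52.5785) → (265.4107,59.8720) → (29.7743,87.4058) → (240.4647,15.8848) → (205.5411,131.0355) → (302.0224,29.3656), returning to the start.

Shape 2 is a closed polygon drawn with `<path>`. Its stroke #008000 means engrave at S165, F3374. After flipping Y the toolpath is (152.4479,45.5411) → (183.8094,111.3345) → (84.4144,59.1949) → (293.2969,31.0402) → (152.4479,45.5411), returning to the start.

Shape 3 is a quadratic bezier drawn with `<path>`. Its stroke #008000 means engrave at S165, F3374. After flipping Y the toolpath is (178.8404,130.7023) → (158.6850,116.0547) → (131.0820,108.9247) → (96.0316,109.3124) → (53.5337,117.2178).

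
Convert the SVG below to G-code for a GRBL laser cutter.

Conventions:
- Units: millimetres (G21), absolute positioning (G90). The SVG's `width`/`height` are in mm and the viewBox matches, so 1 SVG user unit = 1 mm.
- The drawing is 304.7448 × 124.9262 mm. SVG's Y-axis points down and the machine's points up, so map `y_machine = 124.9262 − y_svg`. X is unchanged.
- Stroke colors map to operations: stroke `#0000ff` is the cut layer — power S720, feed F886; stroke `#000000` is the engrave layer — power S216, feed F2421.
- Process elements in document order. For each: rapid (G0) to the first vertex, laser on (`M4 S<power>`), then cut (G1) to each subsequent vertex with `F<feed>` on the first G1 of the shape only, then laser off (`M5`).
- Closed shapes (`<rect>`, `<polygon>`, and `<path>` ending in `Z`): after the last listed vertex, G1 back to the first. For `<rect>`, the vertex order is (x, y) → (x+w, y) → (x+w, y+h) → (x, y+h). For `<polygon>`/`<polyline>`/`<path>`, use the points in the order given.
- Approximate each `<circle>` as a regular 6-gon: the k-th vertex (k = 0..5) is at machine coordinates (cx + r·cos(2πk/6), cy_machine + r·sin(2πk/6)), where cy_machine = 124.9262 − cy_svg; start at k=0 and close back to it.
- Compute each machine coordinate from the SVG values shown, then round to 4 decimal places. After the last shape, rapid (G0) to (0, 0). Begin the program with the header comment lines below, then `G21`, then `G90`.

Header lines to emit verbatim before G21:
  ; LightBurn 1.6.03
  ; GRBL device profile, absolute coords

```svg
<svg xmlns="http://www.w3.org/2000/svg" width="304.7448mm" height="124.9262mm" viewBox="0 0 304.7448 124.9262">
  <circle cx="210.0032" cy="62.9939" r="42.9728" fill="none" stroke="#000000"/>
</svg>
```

viewBox `0 0 304.7448 124.9262` with mm width/height → 1 unit = 1 mm. Flip: y_m = 124.9262 − y_svg.

**Shape 1** — `<circle>` circle, stroke `#000000` → engrave (S216, F2421). Machine vertices: (252.9760,61.9323) → (231.4896,99.1478) → (188.5168,99.1478) → (167.0304,61.9323) → (188.5168,24.7168) → (231.4896,24.7168) → (252.9760,61.9323). Closed: final G1 returns to the first vertex.

; LightBurn 1.6.03
; GRBL device profile, absolute coords
G21
G90
G0 X252.9760 Y61.9323
M4 S216
G1 X231.4896 Y99.1478 F2421
G1 X188.5168 Y99.1478
G1 X167.0304 Y61.9323
G1 X188.5168 Y24.7168
G1 X231.4896 Y24.7168
G1 X252.9760 Y61.9323
M5
G0 X0.0000 Y0.0000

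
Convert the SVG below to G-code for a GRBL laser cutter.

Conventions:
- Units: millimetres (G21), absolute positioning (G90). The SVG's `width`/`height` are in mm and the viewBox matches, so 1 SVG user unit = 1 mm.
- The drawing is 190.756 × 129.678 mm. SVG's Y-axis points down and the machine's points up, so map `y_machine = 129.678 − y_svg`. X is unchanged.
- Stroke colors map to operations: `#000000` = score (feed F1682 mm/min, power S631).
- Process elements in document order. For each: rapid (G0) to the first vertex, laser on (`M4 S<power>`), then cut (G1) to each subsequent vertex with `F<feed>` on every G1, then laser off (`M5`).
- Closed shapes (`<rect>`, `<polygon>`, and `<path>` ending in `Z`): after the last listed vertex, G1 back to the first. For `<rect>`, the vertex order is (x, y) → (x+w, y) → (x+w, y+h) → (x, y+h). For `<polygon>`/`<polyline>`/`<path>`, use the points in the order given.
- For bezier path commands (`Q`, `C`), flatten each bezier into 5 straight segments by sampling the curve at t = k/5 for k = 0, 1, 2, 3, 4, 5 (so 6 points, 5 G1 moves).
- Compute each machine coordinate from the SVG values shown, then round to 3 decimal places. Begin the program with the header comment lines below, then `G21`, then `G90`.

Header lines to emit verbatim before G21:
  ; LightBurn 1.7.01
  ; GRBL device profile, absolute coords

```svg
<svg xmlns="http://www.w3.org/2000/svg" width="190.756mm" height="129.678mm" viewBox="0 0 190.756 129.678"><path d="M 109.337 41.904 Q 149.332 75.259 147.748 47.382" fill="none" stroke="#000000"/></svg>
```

viewBox `0 0 190.756 129.678` with mm width/height → 1 unit = 1 mm. Flip: y_m = 129.678 − y_svg.

**Shape 1** — `<path>` quadratic bezier, stroke `#000000` → score (S631, F1682). Control points (SVG): P0=(109.337,41.904), P1=(149.332,75.259), P2=(147.748,47.382); sampled at t=k/5. Machine vertices: (109.337,87.774) → (123.672,76.881) → (134.680,70.887) → (142.363,69.792) → (146.718,73.594) → (147.748,82.296). Open path.

; LightBurn 1.7.01
; GRBL device profile, absolute coords
G21
G90
G0 X109.337 Y87.774
M4 S631
G1 X123.672 Y76.881 F1682
G1 X134.680 Y70.887 F1682
G1 X142.363 Y69.792 F1682
G1 X146.718 Y73.594 F1682
G1 X147.748 Y82.296 F1682
M5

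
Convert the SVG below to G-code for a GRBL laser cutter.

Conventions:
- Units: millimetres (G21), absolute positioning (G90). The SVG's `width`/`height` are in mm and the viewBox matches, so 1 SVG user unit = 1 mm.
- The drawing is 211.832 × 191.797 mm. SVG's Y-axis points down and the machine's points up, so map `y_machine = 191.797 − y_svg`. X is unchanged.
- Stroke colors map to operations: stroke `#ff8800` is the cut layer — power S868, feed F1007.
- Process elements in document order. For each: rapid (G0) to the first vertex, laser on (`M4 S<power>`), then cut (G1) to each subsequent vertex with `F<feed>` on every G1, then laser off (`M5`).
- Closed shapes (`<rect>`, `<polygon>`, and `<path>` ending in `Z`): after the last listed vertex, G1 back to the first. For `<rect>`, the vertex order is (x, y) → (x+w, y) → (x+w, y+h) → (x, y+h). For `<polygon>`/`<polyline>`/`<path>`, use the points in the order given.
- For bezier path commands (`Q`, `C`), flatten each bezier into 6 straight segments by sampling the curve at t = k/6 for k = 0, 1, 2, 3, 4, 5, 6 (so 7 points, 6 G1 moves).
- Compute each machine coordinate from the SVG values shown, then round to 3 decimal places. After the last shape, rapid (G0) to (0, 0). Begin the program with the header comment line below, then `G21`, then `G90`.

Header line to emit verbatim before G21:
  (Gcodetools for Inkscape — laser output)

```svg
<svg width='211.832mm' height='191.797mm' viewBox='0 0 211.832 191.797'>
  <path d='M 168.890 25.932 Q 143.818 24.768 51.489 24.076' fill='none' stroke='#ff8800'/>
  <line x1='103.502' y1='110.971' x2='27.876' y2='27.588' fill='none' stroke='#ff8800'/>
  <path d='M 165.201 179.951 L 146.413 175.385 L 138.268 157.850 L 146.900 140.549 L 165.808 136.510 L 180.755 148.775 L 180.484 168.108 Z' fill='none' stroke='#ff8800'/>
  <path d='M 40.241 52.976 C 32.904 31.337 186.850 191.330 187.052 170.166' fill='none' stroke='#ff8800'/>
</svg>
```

Since the viewBox matches the mm dimensions, user units are millimetres directly. The only transform is the Y-flip y_m = 191.797 − y_svg.

Shape 1 is a quadratic bezier drawn with `<path>`. Its stroke #ff8800 means cut at S868, F1007. After flipping Y the toolpath is (168.890,165.865) → (158.664,166.240) → (144.702,166.589) → (127.004,166.911) → (105.569,167.207) → (80.397,167.477) → (51.489,167.721).

Shape 2 is a line segment drawn with `<line>`. Its stroke #ff8800 means cut at S868, F1007. After flipping Y the toolpath is (103.502,80.826) → (27.876,164.209).

Shape 3 is a regular polygon drawn with `<path>`. Its stroke #ff8800 means cut at S868, F1007. After flipping Y the toolpath is (165.201,11.846) → (146.413,16.412) → (138.268,33.947) → (146.900,51.248) → (165.808,55.287) → (180.755,43.022) → (180.484,23.689) → (165.201,11.846), returning to the start.

Shape 4 is a cubic bezier drawn with `<path>`. Its stroke #ff8800 means cut at S868, F1007. After flipping Y the toolpath is (40.241,138.821) → (48.554,136.184) → (74.997,113.353) → (110.819,80.404) → (147.270,47.416) → (175.597,24.466) → (187.052,21.631).

(Gcodetools for Inkscape — laser output)
G21
G90
G0 X168.890 Y165.865
M4 S868
G1 X158.664 Y166.240 F1007
G1 X144.702 Y166.589 F1007
G1 X127.004 Y166.911 F1007
G1 X105.569 Y167.207 F1007
G1 X80.397 Y167.477 F1007
G1 X51.489 Y167.721 F1007
M5
G0 X103.502 Y80.826
M4 S868
G1 X27.876 Y164.209 F1007
M5
G0 X165.201 Y11.846
M4 S868
G1 X146.413 Y16.412 F1007
G1 X138.268 Y33.947 F1007
G1 X146.900 Y51.248 F1007
G1 X165.808 Y55.287 F1007
G1 X180.755 Y43.022 F1007
G1 X180.484 Y23.689 F1007
G1 X165.201 Y11.846 F1007
M5
G0 X40.241 Y138.821
M4 S868
G1 X48.554 Y136.184 F1007
G1 X74.997 Y113.353 F1007
G1 X110.819 Y80.404 F1007
G1 X147.270 Y47.416 F1007
G1 X175.597 Y24.466 F1007
G1 X187.052 Y21.631 F1007
M5
G0 X0.000 Y0.000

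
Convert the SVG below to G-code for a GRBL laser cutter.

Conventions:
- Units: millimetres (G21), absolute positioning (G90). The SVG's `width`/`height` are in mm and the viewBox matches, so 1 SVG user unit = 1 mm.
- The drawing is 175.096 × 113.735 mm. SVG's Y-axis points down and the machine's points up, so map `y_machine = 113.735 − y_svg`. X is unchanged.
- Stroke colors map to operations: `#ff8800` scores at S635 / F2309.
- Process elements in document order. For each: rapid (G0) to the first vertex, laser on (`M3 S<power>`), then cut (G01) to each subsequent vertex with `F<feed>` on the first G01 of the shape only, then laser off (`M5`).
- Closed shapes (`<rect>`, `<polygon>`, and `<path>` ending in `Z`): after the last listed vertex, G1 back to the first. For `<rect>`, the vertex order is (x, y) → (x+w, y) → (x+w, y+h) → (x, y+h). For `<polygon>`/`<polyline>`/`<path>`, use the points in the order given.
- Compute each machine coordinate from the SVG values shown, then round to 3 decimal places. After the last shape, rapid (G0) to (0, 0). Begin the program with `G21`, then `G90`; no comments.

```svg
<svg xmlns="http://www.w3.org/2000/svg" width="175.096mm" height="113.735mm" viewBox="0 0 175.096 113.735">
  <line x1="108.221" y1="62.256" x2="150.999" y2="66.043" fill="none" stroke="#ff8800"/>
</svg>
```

Since the viewBox matches the mm dimensions, user units are millimetres directly. The only transform is the Y-flip y_m = 113.735 − y_svg.

Shape 1 is a line segment drawn with `<line>`. Its stroke #ff8800 means score at S635, F2309. After flipping Y the toolpath is (108.221,51.479) → (150.999,47.692).

G21
G90
G0 X108.221 Y51.479
M3 S635
G01 X150.999 Y47.692 F2309
M5
G0 X0.000 Y0.000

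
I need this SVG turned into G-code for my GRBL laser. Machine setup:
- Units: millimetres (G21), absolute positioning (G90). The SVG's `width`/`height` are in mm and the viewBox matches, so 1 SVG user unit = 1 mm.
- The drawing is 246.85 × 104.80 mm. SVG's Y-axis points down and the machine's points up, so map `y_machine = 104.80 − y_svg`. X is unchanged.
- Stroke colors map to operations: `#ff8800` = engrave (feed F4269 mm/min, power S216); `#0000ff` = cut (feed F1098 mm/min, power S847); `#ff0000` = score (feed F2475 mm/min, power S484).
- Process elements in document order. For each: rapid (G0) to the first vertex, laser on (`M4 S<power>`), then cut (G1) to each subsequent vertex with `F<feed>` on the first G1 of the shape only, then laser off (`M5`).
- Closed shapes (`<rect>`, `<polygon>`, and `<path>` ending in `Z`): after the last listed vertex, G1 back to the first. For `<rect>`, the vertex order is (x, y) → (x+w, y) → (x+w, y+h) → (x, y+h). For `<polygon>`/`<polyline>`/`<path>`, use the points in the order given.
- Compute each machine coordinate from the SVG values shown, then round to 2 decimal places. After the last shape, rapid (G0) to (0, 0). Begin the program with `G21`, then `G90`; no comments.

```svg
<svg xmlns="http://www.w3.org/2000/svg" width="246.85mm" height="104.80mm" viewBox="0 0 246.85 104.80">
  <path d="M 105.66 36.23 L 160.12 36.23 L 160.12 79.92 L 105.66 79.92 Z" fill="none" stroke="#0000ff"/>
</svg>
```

G21
G90
G0 X105.66 Y68.57
M4 S847
G1 X160.12 Y68.57 F1098
G1 X160.12 Y24.88
G1 X105.66 Y24.88
G1 X105.66 Y68.57
M5
G0 X0.00 Y0.00

Since the viewBox matches the mm dimensions, user units are millimetres directly. The only transform is the Y-flip y_m = 104.80 − y_svg.

Shape 1 is a rectangle drawn with `<path>`. Its stroke #0000ff means cut at S847, F1098. After flipping Y the toolpath is (105.66,68.57) → (160.12,68.57) → (160.12,24.88) → (105.66,24.88) → (105.66,68.57), returning to the start.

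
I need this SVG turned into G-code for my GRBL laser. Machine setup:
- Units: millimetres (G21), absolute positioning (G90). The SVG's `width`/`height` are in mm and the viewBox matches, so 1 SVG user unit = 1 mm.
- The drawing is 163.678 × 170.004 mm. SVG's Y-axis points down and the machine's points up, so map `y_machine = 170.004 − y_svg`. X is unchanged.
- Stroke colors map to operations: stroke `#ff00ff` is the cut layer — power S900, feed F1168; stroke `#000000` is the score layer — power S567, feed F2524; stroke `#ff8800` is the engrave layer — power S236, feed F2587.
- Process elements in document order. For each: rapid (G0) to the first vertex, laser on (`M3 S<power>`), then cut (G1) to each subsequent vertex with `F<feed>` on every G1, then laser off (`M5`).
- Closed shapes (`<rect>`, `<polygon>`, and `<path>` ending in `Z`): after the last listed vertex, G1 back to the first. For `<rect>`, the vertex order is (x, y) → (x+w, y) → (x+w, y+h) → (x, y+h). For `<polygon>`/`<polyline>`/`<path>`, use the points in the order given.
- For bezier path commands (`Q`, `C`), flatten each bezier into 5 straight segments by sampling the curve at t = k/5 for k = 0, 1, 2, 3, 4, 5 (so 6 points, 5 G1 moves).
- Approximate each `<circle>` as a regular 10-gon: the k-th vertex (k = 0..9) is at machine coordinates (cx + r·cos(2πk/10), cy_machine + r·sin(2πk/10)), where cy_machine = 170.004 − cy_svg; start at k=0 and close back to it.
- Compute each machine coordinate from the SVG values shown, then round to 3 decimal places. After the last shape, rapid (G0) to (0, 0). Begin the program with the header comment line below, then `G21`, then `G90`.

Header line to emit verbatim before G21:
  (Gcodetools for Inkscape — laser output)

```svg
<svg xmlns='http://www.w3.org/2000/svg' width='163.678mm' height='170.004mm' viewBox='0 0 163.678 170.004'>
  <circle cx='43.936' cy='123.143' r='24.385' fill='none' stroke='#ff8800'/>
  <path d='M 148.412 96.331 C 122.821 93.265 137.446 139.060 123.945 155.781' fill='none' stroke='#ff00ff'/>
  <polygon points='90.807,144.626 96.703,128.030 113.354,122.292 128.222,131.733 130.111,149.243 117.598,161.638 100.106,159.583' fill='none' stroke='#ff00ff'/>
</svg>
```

Since the viewBox matches the mm dimensions, user units are millimetres directly. The only transform is the Y-flip y_m = 170.004 − y_svg.

Shape 1 is a circle drawn with `<circle>`. Its stroke #ff8800 means engrave at S236, F2587. After flipping Y the toolpath is (68.321,46.861) → (63.664,61.194) → (51.471,70.053) → (36.401,70.053) → (24.208,61.194) → (19.551,46.861) → (24.208,32.528) → (36.401,23.669) → (51.471,23.669) → (63.664,32.528) → (68.321,46.861), returning to the start.

Shape 2 is a cubic bezier drawn with `<path>`. Its stroke #ff00ff means cut at S900, F1168. After flipping Y the toolpath is (148.412,73.673) → (137.337,70.273) → (132.633,58.887) → (131.020,43.256) → (129.217,27.121) → (123.945,14.223).

Shape 3 is a regular polygon drawn with `<polygon>`. Its stroke #ff00ff means cut at S900, F1168. After flipping Y the toolpath is (90.807,25.378) → (96.703,41.974) → (113.354,47.712) → (128.222,38.271) → (130.111,20.761) → (117.598,8.366) → (100.106,10.421) → (90.807,25.378), returning to the start.

(Gcodetools for Inkscape — laser output)
G21
G90
G0 X68.321 Y46.861
M3 S236
G1 X63.664 Y61.194 F2587
G1 X51.471 Y70.053 F2587
G1 X36.401 Y70.053 F2587
G1 X24.208 Y61.194 F2587
G1 X19.551 Y46.861 F2587
G1 X24.208 Y32.528 F2587
G1 X36.401 Y23.669 F2587
G1 X51.471 Y23.669 F2587
G1 X63.664 Y32.528 F2587
G1 X68.321 Y46.861 F2587
M5
G0 X148.412 Y73.673
M3 S900
G1 X137.337 Y70.273 F1168
G1 X132.633 Y58.887 F1168
G1 X131.020 Y43.256 F1168
G1 X129.217 Y27.121 F1168
G1 X123.945 Y14.223 F1168
M5
G0 X90.807 Y25.378
M3 S900
G1 X96.703 Y41.974 F1168
G1 X113.354 Y47.712 F1168
G1 X128.222 Y38.271 F1168
G1 X130.111 Y20.761 F1168
G1 X117.598 Y8.366 F1168
G1 X100.106 Y10.421 F1168
G1 X90.807 Y25.378 F1168
M5
G0 X0.000 Y0.000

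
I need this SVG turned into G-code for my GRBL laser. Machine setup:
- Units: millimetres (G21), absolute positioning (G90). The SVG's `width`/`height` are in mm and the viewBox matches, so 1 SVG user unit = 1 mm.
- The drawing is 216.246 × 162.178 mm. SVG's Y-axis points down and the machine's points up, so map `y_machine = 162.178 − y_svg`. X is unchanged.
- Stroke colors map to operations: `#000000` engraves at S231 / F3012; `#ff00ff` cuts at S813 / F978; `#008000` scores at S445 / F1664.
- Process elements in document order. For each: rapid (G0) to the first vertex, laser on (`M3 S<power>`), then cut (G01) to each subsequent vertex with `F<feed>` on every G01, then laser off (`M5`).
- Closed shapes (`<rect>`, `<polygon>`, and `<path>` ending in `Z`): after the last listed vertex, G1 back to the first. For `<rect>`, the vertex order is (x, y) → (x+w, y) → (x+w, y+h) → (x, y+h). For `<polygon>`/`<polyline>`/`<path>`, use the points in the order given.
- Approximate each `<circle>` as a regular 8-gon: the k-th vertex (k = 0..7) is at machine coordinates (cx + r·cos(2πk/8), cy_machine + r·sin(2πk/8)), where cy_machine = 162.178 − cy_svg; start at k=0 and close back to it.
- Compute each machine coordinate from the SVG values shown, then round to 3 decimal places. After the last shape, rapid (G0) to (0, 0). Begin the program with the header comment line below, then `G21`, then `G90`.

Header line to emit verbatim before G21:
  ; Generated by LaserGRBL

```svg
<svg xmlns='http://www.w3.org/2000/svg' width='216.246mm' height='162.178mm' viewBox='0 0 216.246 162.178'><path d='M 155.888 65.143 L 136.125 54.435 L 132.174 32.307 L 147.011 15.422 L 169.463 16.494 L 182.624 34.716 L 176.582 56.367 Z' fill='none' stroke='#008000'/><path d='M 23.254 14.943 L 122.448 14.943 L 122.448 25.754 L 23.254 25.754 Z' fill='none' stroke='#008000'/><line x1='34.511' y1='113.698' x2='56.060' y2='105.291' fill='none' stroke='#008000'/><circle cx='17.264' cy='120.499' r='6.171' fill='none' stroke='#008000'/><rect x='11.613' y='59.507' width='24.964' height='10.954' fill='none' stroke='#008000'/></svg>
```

viewBox `0 0 216.246 162.178` with mm width/height → 1 unit = 1 mm. Flip: y_m = 162.178 − y_svg.

**Shape 1** — `<path>` regular polygon, stroke `#008000` → score (S445, F1664). Machine vertices: (155.888,97.035) → (136.125,107.743) → (132.174,129.871) → (147.011,146.756) → (169.463,145.684) → (182.624,127.462) → (176.582,105.811) → (155.888,97.035). Closed: final G1 returns to the first vertex.

**Shape 2** — `<path>` rectangle, stroke `#008000` → score (S445, F1664). Machine vertices: (23.254,147.235) → (122.448,147.235) → (122.448,136.424) → (23.254,136.424) → (23.254,147.235). Closed: final G1 returns to the first vertex.

**Shape 3** — `<line>` line segment, stroke `#008000` → score (S445, F1664). Machine vertices: (34.511,48.480) → (56.060,56.887). Open path.

**Shape 4** — `<circle>` circle, stroke `#008000` → score (S445, F1664). Machine vertices: (23.435,41.679) → (21.628,46.043) → (17.264,47.850) → (12.900,46.043) → (11.093,41.679) → (12.900,37.315) → (17.264,35.508) → (21.628,37.315) → (23.435,41.679). Closed: final G1 returns to the first vertex.

**Shape 5** — `<rect>` rectangle, stroke `#008000` → score (S445, F1664). Machine vertices: (11.613,102.671) → (36.577,102.671) → (36.577,91.717) → (11.613,91.717) → (11.613,102.671). Closed: final G1 returns to the first vertex.

; Generated by LaserGRBL
G21
G90
G0 X155.888 Y97.035
M3 S445
G01 X136.125 Y107.743 F1664
G01 X132.174 Y129.871 F1664
G01 X147.011 Y146.756 F1664
G01 X169.463 Y145.684 F1664
G01 X182.624 Y127.462 F1664
G01 X176.582 Y105.811 F1664
G01 X155.888 Y97.035 F1664
M5
G0 X23.254 Y147.235
M3 S445
G01 X122.448 Y147.235 F1664
G01 X122.448 Y136.424 F1664
G01 X23.254 Y136.424 F1664
G01 X23.254 Y147.235 F1664
M5
G0 X34.511 Y48.480
M3 S445
G01 X56.060 Y56.887 F1664
M5
G0 X23.435 Y41.679
M3 S445
G01 X21.628 Y46.043 F1664
G01 X17.264 Y47.850 F1664
G01 X12.900 Y46.043 F1664
G01 X11.093 Y41.679 F1664
G01 X12.900 Y37.315 F1664
G01 X17.264 Y35.508 F1664
G01 X21.628 Y37.315 F1664
G01 X23.435 Y41.679 F1664
M5
G0 X11.613 Y102.671
M3 S445
G01 X36.577 Y102.671 F1664
G01 X36.577 Y91.717 F1664
G01 X11.613 Y91.717 F1664
G01 X11.613 Y102.671 F1664
M5
G0 X0.000 Y0.000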